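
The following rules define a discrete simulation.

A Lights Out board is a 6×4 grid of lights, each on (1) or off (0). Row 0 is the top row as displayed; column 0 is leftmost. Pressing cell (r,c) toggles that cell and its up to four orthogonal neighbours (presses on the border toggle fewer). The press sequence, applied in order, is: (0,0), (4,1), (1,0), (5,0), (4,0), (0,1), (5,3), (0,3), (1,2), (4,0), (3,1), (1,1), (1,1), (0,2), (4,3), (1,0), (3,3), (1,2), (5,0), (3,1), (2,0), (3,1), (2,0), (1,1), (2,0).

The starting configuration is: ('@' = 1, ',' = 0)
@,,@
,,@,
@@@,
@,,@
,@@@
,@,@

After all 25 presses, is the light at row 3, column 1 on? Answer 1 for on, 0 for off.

0) @,,@
,,@,
@@@,
@,,@
,@@@
,@,@
1) ,@,@
@,@,
@@@,
@,,@
,@@@
,@,@
2) ,@,@
@,@,
@@@,
@@,@
@,,@
,,,@
3) @@,@
,@@,
,@@,
@@,@
@,,@
,,,@
4) @@,@
,@@,
,@@,
@@,@
,,,@
@@,@
5) @@,@
,@@,
,@@,
,@,@
@@,@
,@,@
6) ,,@@
,,@,
,@@,
,@,@
@@,@
,@,@
7) ,,@@
,,@,
,@@,
,@,@
@@,,
,@@,
8) ,,,,
,,@@
,@@,
,@,@
@@,,
,@@,
9) ,,@,
,@,,
,@,,
,@,@
@@,,
,@@,
10) ,,@,
,@,,
,@,,
@@,@
,,,,
@@@,
11) ,,@,
,@,,
,,,,
,,@@
,@,,
@@@,
12) ,@@,
@,@,
,@,,
,,@@
,@,,
@@@,
13) ,,@,
,@,,
,,,,
,,@@
,@,,
@@@,
14) ,@,@
,@@,
,,,,
,,@@
,@,,
@@@,
15) ,@,@
,@@,
,,,,
,,@,
,@@@
@@@@
16) @@,@
@,@,
@,,,
,,@,
,@@@
@@@@
17) @@,@
@,@,
@,,@
,,,@
,@@,
@@@@
18) @@@@
@@,@
@,@@
,,,@
,@@,
@@@@
19) @@@@
@@,@
@,@@
,,,@
@@@,
,,@@
20) @@@@
@@,@
@@@@
@@@@
@,@,
,,@@
21) @@@@
,@,@
,,@@
,@@@
@,@,
,,@@
22) @@@@
,@,@
,@@@
@,,@
@@@,
,,@@
23) @@@@
@@,@
@,@@
,,,@
@@@,
,,@@
24) @,@@
,,@@
@@@@
,,,@
@@@,
,,@@
25) @,@@
@,@@
,,@@
@,,@
@@@,
,,@@

0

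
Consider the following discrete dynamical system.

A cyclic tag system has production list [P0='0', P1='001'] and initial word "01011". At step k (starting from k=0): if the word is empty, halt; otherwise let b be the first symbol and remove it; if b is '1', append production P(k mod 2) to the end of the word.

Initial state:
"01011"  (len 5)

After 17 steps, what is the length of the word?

0) "01011"  (len 5)
1) "1011"  (len 4)
2) "011001"  (len 6)
3) "11001"  (len 5)
4) "1001001"  (len 7)
5) "0010010"  (len 7)
6) "010010"  (len 6)
7) "10010"  (len 5)
8) "0010001"  (len 7)
9) "010001"  (len 6)
10) "10001"  (len 5)
11) "00010"  (len 5)
12) "0010"  (len 4)
13) "010"  (len 3)
14) "10"  (len 2)
15) "00"  (len 2)
16) "0"  (len 1)
17) (halted — word empty)

0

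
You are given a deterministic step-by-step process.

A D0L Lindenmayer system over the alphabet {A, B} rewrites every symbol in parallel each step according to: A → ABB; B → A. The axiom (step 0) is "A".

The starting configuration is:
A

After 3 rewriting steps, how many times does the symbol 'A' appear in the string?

5

[0] A
[1] ABB
[2] ABBAA
[3] ABBAAABBABB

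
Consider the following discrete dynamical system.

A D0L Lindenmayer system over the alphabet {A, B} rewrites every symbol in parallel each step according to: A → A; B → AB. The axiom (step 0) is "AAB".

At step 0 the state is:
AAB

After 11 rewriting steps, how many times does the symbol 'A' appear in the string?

13

step 0: AAB
step 1: AAAB
step 2: AAAAB
step 3: AAAAAB
step 4: AAAAAAB
step 5: AAAAAAAB
step 6: AAAAAAAAB
step 7: AAAAAAAAAB
step 8: AAAAAAAAAAB
step 9: AAAAAAAAAAAB
step 10: AAAAAAAAAAAAB
step 11: AAAAAAAAAAAAAB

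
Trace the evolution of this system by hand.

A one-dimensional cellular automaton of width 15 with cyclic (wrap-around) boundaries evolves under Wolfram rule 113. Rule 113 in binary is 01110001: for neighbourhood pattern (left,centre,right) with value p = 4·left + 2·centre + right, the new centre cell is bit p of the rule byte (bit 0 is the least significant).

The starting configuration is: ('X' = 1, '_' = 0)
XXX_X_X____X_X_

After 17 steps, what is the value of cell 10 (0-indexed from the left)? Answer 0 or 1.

1

k=0  XXX_X_X____X_X_
k=1  __XX_X_XXX__X_X
k=2  X__XX_X__XX__X_
k=3  _X__XX_X__XX__X
k=4  X_X__XX_X__XX__
k=5  _X_X__XX_X__XX_
k=6  __X_X__XX_X__XX
k=7  X__X_X__XX_X__X
k=8  XX__X_X__XX_X__
k=9  _XX__X_X__XX_X_
k=10  __XX__X_X__XX_X
k=11  X__XX__X_X__XX_
k=12  _X__XX__X_X__XX
k=13  X_X__XX__X_X__X
k=14  XX_X__XX__X_X__
k=15  _XX_X__XX__X_X_
k=16  __XX_X__XX__X_X
k=17  X__XX_X__XX__X_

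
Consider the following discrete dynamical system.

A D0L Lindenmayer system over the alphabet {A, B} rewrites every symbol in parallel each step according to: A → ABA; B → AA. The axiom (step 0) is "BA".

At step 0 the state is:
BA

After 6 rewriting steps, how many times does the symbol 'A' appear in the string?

568

step 0: BA
step 1: AAABA
step 2: ABAABAABAAAABA
step 3: ABAAAABAABAAAABAABAAAABAABAABAABAAAABA
step 4: ABAAAABAABAABAABAAAABAABAAAABAABAABAABAAAABAABAAAABAABAABAABAAAABAABAAAABAABAAAABAABAAAABAABAABAABAAAABA
step 5: ABAAAABAABAABAABAAAABAABAAAABAABAAAABAABAAAABAABAABAABAAAA…AAAABAABAABAABAAAABAABAAAABAABAAAABAABAAAABAABAABAABAAAABA  (len 284)
step 6: ABAAAABAABAABAABAAAABAABAAAABAABAAAABAABAAAABAABAABAABAAAA…AAAABAABAABAABAAAABAABAAAABAABAAAABAABAAAABAABAABAABAAAABA  (len 776)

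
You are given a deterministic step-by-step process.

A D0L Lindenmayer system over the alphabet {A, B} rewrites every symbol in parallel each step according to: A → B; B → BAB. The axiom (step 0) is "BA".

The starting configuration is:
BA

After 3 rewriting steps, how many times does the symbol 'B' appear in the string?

17

[0] BA
[1] BABB
[2] BABBBABBAB
[3] BABBBABBABBABBBABBABBBAB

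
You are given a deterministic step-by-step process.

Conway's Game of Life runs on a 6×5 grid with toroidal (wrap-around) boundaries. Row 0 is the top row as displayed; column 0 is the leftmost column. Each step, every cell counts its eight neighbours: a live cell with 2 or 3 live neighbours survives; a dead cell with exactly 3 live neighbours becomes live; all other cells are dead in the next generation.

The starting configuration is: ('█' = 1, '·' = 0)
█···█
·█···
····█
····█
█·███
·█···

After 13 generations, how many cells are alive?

gen 0: █···█
·█···
····█
····█
█·███
·█···
gen 1: ██···
····█
█····
·····
█████
·██··
gen 2: ███··
·█··█
·····
··██·
█··██
·····
gen 3: ███··
·██··
··██·
··██·
··███
··██·
gen 4: █····
█····
·····
·█···
·█··█
█····
gen 5: ██··█
·····
·····
█····
·█···
██··█
gen 6: ·█··█
█····
·····
·····
·█··█
··█·█
gen 7: ·█·██
█····
·····
·····
█··█·
·██·█
gen 8: ·█·██
█···█
·····
·····
█████
·█···
gen 9: ·████
█··██
·····
█████
█████
·····
gen 10: ·██··
██···
·····
·····
·····
·····
gen 11: ███··
███··
·····
·····
·····
·····
gen 12: █·█··
█·█··
·█···
·····
·····
·█···
gen 13: █·█··
█·█··
·█···
·····
·····
·█···

6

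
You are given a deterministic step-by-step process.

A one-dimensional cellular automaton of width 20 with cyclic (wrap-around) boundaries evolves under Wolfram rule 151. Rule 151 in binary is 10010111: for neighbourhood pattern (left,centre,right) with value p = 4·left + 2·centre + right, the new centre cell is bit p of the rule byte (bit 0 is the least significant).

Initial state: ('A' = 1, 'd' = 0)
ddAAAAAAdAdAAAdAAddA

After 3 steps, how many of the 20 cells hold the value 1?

k=0  ddAAAAAAdAdAAAdAAddA
k=1  AAdAAAAddAddAddddAAA
k=2  AdddAAdAAAAAAAAAAdAA
k=3  dAAAddddAAAAAAAAdddA

12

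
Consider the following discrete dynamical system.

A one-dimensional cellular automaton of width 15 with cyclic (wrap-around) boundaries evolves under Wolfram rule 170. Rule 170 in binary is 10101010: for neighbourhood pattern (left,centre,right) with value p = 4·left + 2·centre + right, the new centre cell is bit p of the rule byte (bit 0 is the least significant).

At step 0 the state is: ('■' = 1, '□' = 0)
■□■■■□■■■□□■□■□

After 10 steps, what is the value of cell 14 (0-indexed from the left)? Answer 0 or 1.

step 0: ■□■■■□■■■□□■□■□
step 1: □■■■□■■■□□■□■□■
step 2: ■■■□■■■□□■□■□■□
step 3: ■■□■■■□□■□■□■□■
step 4: ■□■■■□□■□■□■□■■
step 5: □■■■□□■□■□■□■■■
step 6: ■■■□□■□■□■□■■■□
step 7: ■■□□■□■□■□■■■□■
step 8: ■□□■□■□■□■■■□■■
step 9: □□■□■□■□■■■□■■■
step 10: □■□■□■□■■■□■■■□

0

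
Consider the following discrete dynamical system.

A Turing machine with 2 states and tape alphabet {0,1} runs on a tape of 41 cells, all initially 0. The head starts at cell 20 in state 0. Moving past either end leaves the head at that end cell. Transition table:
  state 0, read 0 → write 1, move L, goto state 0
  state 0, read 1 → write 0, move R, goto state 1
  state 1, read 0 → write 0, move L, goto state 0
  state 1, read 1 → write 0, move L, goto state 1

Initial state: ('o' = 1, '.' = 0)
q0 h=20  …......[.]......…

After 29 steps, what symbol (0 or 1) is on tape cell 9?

0) q0 h=20  …......[.]......…
1) q0 h=19  …......[.]o.....…
2) q0 h=18  …......[.]oo....…
3) q0 h=17  …......[.]ooo...…
4) q0 h=16  …......[.]oooo..…
5) q0 h=15  …......[.]ooooo.…
6) q0 h=14  …......[.]oooooo…
7) q0 h=13  …......[.]oooooo…
8) q0 h=12  …......[.]oooooo…
9) q0 h=11  …......[.]oooooo…
10) q0 h=10  …......[.]oooooo…
11) q0 h= 9  …......[.]oooooo…
12) q0 h= 8  …......[.]oooooo…
13) q0 h= 7  …......[.]oooooo…
14) q0 h= 6  |......[.]oooooo…
15) q0 h= 5  |.....[.]oooooo…
16) q0 h= 4  |....[.]oooooo…
17) q0 h= 3  |...[.]oooooo…
18) q0 h= 2  |..[.]oooooo…
19) q0 h= 1  |.[.]oooooo…
20) q0 h= 0  |[.]oooooo…
21) q0 h= 0  |[o]oooooo…
22) q1 h= 1  |.[o]oooooo…
23) q1 h= 0  |[.].ooooo…
24) q0 h= 0  |[.].ooooo…
25) q0 h= 0  |[o].ooooo…
26) q1 h= 1  |.[.]oooooo…
27) q0 h= 0  |[.].ooooo…
28) q0 h= 0  |[o].ooooo…
29) q1 h= 1  |.[.]oooooo…

1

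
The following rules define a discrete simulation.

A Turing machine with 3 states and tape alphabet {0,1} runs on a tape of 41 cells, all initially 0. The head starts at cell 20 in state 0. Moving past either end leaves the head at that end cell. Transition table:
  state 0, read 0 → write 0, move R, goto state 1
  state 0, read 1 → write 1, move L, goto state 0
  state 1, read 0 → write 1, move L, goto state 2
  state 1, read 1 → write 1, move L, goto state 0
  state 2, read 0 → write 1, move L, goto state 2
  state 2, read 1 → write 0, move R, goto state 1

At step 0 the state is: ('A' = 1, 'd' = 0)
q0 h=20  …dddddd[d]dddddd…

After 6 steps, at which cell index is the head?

0) q0 h=20  …dddddd[d]dddddd…
1) q1 h=21  …dddddd[d]dddddd…
2) q2 h=20  …dddddd[d]Addddd…
3) q2 h=19  …dddddd[d]AAdddd…
4) q2 h=18  …dddddd[d]AAAddd…
5) q2 h=17  …dddddd[d]AAAAdd…
6) q2 h=16  …dddddd[d]AAAAAd…

16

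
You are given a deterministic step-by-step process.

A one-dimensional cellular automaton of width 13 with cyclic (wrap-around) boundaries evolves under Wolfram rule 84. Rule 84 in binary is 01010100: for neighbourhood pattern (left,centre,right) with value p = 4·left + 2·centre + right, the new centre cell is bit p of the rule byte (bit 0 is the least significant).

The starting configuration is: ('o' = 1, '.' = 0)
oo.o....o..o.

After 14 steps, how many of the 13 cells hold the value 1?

t=0: oo.o....o..o.
t=1: .o.oo...oo.o.
t=2: .o..oo...o.oo
t=3: .oo..oo..o..o
t=4: ..oo..oo.oo.o
t=5: o..oo..o..o.o
t=6: oo..oo.oo.o..
t=7: .oo..o..o.oo.
t=8: ..oo.oo.o..oo
t=9: o..o..o.oo..o
t=10: oo.oo.o..oo..
t=11: .o..o.oo..oo.
t=12: .oo.o..oo..oo
t=13: ..o.oo..oo..o
t=14: o.o..oo..oo.o

7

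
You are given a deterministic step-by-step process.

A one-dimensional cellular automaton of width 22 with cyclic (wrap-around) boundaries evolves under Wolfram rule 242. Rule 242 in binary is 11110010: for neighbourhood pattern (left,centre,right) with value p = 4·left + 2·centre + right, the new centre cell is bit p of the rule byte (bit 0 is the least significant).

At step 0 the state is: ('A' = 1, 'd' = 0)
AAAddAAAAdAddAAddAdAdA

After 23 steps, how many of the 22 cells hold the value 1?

step 0: AAAddAAAAdAddAAddAdAdA
step 1: AAAAAdAAAAdAAdAAAdAdAd
step 2: dAAAAAdAAAAdAAdAAAdAdA
step 3: AdAAAAAdAAAAdAAdAAAdAd
step 4: dAdAAAAAdAAAAdAAdAAAdA
step 5: AdAdAAAAAdAAAAdAAdAAAd
step 6: dAdAdAAAAAdAAAAdAAdAAA
step 7: AdAdAdAAAAAdAAAAdAAdAA
step 8: AAdAdAdAAAAAdAAAAdAAdA
step 9: AAAdAdAdAAAAAdAAAAdAAd
step 10: dAAAdAdAdAAAAAdAAAAdAA
step 11: AdAAAdAdAdAAAAAdAAAAdA
step 12: AAdAAAdAdAdAAAAAdAAAAd
step 13: dAAdAAAdAdAdAAAAAdAAAA
step 14: AdAAdAAAdAdAdAAAAAdAAA
step 15: AAdAAdAAAdAdAdAAAAAdAA
step 16: AAAdAAdAAAdAdAdAAAAAdA
step 17: AAAAdAAdAAAdAdAdAAAAAd
step 18: dAAAAdAAdAAAdAdAdAAAAA
step 19: AdAAAAdAAdAAAdAdAdAAAA
step 20: AAdAAAAdAAdAAAdAdAdAAA
step 21: AAAdAAAAdAAdAAAdAdAdAA
step 22: AAAAdAAAAdAAdAAAdAdAdA
step 23: AAAAAdAAAAdAAdAAAdAdAd

16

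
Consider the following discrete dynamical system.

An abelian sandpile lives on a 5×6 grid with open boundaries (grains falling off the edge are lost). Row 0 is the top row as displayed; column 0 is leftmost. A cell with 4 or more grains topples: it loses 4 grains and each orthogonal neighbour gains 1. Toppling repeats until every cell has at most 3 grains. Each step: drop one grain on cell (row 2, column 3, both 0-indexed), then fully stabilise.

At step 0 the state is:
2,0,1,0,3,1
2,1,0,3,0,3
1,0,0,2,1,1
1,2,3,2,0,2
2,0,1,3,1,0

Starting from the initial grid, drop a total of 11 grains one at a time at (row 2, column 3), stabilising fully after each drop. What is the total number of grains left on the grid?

48

gen 0: 2,0,1,0,3,1
2,1,0,3,0,3
1,0,0,2,1,1
1,2,3,2,0,2
2,0,1,3,1,0
gen 1: 2,0,1,0,3,1
2,1,0,3,0,3
1,0,0,3,1,1
1,2,3,2,0,2
2,0,1,3,1,0
gen 2: 2,0,1,1,3,1
2,1,1,0,1,3
1,0,1,1,2,1
1,2,3,3,0,2
2,0,1,3,1,0
gen 3: 2,0,1,1,3,1
2,1,1,0,1,3
1,0,1,2,2,1
1,2,3,3,0,2
2,0,1,3,1,0
gen 4: 2,0,1,1,3,1
2,1,1,0,1,3
1,0,1,3,2,1
1,2,3,3,0,2
2,0,1,3,1,0
gen 5: 2,0,1,1,3,1
2,1,1,1,1,3
1,0,3,1,3,1
1,3,0,2,1,2
2,0,3,0,2,0
gen 6: 2,0,1,1,3,1
2,1,1,1,1,3
1,0,3,2,3,1
1,3,0,2,1,2
2,0,3,0,2,0
gen 7: 2,0,1,1,3,1
2,1,1,1,1,3
1,0,3,3,3,1
1,3,0,2,1,2
2,0,3,0,2,0
gen 8: 2,0,1,1,3,1
2,1,2,2,2,3
1,1,0,2,0,2
1,3,1,3,2,2
2,0,3,0,2,0
gen 9: 2,0,1,1,3,1
2,1,2,2,2,3
1,1,0,3,0,2
1,3,1,3,2,2
2,0,3,0,2,0
gen 10: 2,0,1,1,3,1
2,1,2,3,2,3
1,1,1,1,1,2
1,3,2,0,3,2
2,0,3,1,2,0
gen 11: 2,0,1,1,3,1
2,1,2,3,2,3
1,1,1,2,1,2
1,3,2,0,3,2
2,0,3,1,2,0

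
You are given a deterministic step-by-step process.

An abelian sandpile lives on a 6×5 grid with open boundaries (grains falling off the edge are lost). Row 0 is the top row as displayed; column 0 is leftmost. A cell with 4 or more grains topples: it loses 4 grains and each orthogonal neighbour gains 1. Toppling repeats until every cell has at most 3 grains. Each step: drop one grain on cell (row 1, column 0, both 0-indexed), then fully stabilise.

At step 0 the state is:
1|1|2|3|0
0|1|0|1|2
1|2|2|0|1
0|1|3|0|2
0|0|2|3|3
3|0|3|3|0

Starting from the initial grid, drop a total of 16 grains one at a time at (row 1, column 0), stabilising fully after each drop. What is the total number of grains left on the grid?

step 0: 1|1|2|3|0
0|1|0|1|2
1|2|2|0|1
0|1|3|0|2
0|0|2|3|3
3|0|3|3|0
step 1: 1|1|2|3|0
1|1|0|1|2
1|2|2|0|1
0|1|3|0|2
0|0|2|3|3
3|0|3|3|0
step 2: 1|1|2|3|0
2|1|0|1|2
1|2|2|0|1
0|1|3|0|2
0|0|2|3|3
3|0|3|3|0
step 3: 1|1|2|3|0
3|1|0|1|2
1|2|2|0|1
0|1|3|0|2
0|0|2|3|3
3|0|3|3|0
step 4: 2|1|2|3|0
0|2|0|1|2
2|2|2|0|1
0|1|3|0|2
0|0|2|3|3
3|0|3|3|0
step 5: 2|1|2|3|0
1|2|0|1|2
2|2|2|0|1
0|1|3|0|2
0|0|2|3|3
3|0|3|3|0
step 6: 2|1|2|3|0
2|2|0|1|2
2|2|2|0|1
0|1|3|0|2
0|0|2|3|3
3|0|3|3|0
step 7: 2|1|2|3|0
3|2|0|1|2
2|2|2|0|1
0|1|3|0|2
0|0|2|3|3
3|0|3|3|0
step 8: 3|1|2|3|0
0|3|0|1|2
3|2|2|0|1
0|1|3|0|2
0|0|2|3|3
3|0|3|3|0
step 9: 3|1|2|3|0
1|3|0|1|2
3|2|2|0|1
0|1|3|0|2
0|0|2|3|3
3|0|3|3|0
step 10: 3|1|2|3|0
2|3|0|1|2
3|2|2|0|1
0|1|3|0|2
0|0|2|3|3
3|0|3|3|0
step 11: 3|1|2|3|0
3|3|0|1|2
3|2|2|0|1
0|1|3|0|2
0|0|2|3|3
3|0|3|3|0
step 12: 0|3|2|3|0
3|1|1|1|2
1|0|3|0|1
1|2|3|0|2
0|0|2|3|3
3|0|3|3|0
step 13: 1|3|2|3|0
0|2|1|1|2
2|0|3|0|1
1|2|3|0|2
0|0|2|3|3
3|0|3|3|0
step 14: 1|3|2|3|0
1|2|1|1|2
2|0|3|0|1
1|2|3|0|2
0|0|2|3|3
3|0|3|3|0
step 15: 1|3|2|3|0
2|2|1|1|2
2|0|3|0|1
1|2|3|0|2
0|0|2|3|3
3|0|3|3|0
step 16: 1|3|2|3|0
3|2|1|1|2
2|0|3|0|1
1|2|3|0|2
0|0|2|3|3
3|0|3|3|0

49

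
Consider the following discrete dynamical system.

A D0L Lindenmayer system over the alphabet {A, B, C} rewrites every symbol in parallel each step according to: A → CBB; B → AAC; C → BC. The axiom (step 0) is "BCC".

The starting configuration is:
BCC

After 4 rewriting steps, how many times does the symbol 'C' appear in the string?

47

gen 0: BCC
gen 1: AACBCBC
gen 2: CBBCBBBCAACBCAACBC
gen 3: BCAACAACBCAACAACAACBCCBBCBBBCAACBCCBBCBBBCAACBC
gen 4: AACBCCBBCBBBCCBBCBBBCAACBCCBBCBBBCCBBCBBBCCBBCBBBCAACBCBCA…AACAACAACBCCBBCBBBCAACBCBCAACAACBCAACAACAACBCCBBCBBBCAACBC  (len 123)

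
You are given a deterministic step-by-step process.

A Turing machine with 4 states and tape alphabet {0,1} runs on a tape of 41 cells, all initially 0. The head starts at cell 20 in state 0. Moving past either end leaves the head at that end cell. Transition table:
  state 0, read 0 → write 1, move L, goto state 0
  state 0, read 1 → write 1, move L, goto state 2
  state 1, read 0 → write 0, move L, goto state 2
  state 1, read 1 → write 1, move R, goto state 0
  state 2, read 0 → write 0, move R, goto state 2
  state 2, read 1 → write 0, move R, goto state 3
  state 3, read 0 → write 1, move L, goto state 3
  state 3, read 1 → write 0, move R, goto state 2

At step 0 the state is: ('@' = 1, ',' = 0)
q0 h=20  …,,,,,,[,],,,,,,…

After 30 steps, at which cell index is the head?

[0] q0 h=20  …,,,,,,[,],,,,,,…
[1] q0 h=19  …,,,,,,[,]@,,,,,…
[2] q0 h=18  …,,,,,,[,]@@,,,,…
[3] q0 h=17  …,,,,,,[,]@@@,,,…
[4] q0 h=16  …,,,,,,[,]@@@@,,…
[5] q0 h=15  …,,,,,,[,]@@@@@,…
[6] q0 h=14  …,,,,,,[,]@@@@@@…
[7] q0 h=13  …,,,,,,[,]@@@@@@…
[8] q0 h=12  …,,,,,,[,]@@@@@@…
[9] q0 h=11  …,,,,,,[,]@@@@@@…
[10] q0 h=10  …,,,,,,[,]@@@@@@…
[11] q0 h= 9  …,,,,,,[,]@@@@@@…
[12] q0 h= 8  …,,,,,,[,]@@@@@@…
[13] q0 h= 7  …,,,,,,[,]@@@@@@…
[14] q0 h= 6  |,,,,,,[,]@@@@@@…
[15] q0 h= 5  |,,,,,[,]@@@@@@…
[16] q0 h= 4  |,,,,[,]@@@@@@…
[17] q0 h= 3  |,,,[,]@@@@@@…
[18] q0 h= 2  |,,[,]@@@@@@…
[19] q0 h= 1  |,[,]@@@@@@…
[20] q0 h= 0  |[,]@@@@@@…
[21] q0 h= 0  |[@]@@@@@@…
[22] q2 h= 0  |[@]@@@@@@…
[23] q3 h= 1  |,[@]@@@@@@…
[24] q2 h= 2  |,,[@]@@@@@@…
[25] q3 h= 3  |,,,[@]@@@@@@…
[26] q2 h= 4  |,,,,[@]@@@@@@…
[27] q3 h= 5  |,,,,,[@]@@@@@@…
[28] q2 h= 6  |,,,,,,[@]@@@@@@…
[29] q3 h= 7  …,,,,,,[@]@@@@@@…
[30] q2 h= 8  …,,,,,,[@]@@@@@@…

8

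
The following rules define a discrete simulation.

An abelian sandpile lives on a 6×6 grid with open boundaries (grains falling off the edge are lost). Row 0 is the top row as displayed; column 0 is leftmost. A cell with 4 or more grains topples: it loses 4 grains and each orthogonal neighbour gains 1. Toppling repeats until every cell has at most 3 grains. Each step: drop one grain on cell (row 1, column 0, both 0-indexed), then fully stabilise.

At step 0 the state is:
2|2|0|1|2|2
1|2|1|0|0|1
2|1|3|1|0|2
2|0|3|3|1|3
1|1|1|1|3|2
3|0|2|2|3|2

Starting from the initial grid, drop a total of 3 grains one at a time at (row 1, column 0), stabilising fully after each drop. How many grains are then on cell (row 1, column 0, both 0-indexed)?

t=0: 2|2|0|1|2|2
1|2|1|0|0|1
2|1|3|1|0|2
2|0|3|3|1|3
1|1|1|1|3|2
3|0|2|2|3|2
t=1: 2|2|0|1|2|2
2|2|1|0|0|1
2|1|3|1|0|2
2|0|3|3|1|3
1|1|1|1|3|2
3|0|2|2|3|2
t=2: 2|2|0|1|2|2
3|2|1|0|0|1
2|1|3|1|0|2
2|0|3|3|1|3
1|1|1|1|3|2
3|0|2|2|3|2
t=3: 3|2|0|1|2|2
0|3|1|0|0|1
3|1|3|1|0|2
2|0|3|3|1|3
1|1|1|1|3|2
3|0|2|2|3|2

0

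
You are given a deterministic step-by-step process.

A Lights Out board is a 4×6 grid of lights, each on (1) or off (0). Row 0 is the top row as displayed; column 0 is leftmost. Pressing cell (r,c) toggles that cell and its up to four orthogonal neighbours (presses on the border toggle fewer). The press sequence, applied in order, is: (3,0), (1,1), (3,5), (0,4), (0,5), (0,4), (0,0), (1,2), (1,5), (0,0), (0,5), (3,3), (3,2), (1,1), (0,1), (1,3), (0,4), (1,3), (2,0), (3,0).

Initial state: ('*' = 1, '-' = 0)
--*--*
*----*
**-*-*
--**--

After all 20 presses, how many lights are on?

t=0: --*--*
*----*
**-*-*
--**--
t=1: --*--*
*----*
-*-*-*
****--
t=2: -**--*
-**--*
---*-*
****--
t=3: -**--*
-**--*
---*--
******
t=4: -****-
-**-**
---*--
******
t=5: -***-*
-**-*-
---*--
******
t=6: -**-*-
-**---
---*--
******
t=7: *-*-*-
***---
---*--
******
t=8: *---*-
*--*--
--**--
******
t=9: *---**
*--***
--**-*
******
t=10: -*--**
---***
--**-*
******
t=11: -*----
---**-
--**-*
******
t=12: -*----
---**-
--*--*
**---*
t=13: -*----
---**-
-----*
*-**-*
t=14: ------
*****-
-*---*
*-**-*
t=15: ***---
*-***-
-*---*
*-**-*
t=16: ****--
*-----
-*-*-*
*-**-*
t=17: ***-**
*---*-
-*-*-*
*-**-*
t=18: ******
*-**--
-*---*
*-**-*
t=19: ******
--**--
*----*
--**-*
t=20: ******
--**--
-----*
****-*

14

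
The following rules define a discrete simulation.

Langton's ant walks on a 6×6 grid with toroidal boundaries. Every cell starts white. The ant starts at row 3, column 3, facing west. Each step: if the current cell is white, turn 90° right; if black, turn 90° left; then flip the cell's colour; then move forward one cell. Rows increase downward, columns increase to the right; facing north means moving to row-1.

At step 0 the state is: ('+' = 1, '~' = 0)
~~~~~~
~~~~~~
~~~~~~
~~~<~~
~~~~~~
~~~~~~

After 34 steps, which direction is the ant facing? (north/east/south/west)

east

k=0  ~~~~~~
~~~~~~
~~~~~~
~~~<~~
~~~~~~
~~~~~~
k=1  ~~~~~~
~~~~~~
~~~^~~
~~~+~~
~~~~~~
~~~~~~
k=2  ~~~~~~
~~~~~~
~~~+>~
~~~+~~
~~~~~~
~~~~~~
k=3  ~~~~~~
~~~~~~
~~~++~
~~~+v~
~~~~~~
~~~~~~
k=4  ~~~~~~
~~~~~~
~~~++~
~~~<+~
~~~~~~
~~~~~~
k=5  ~~~~~~
~~~~~~
~~~++~
~~~~+~
~~~v~~
~~~~~~
k=6  ~~~~~~
~~~~~~
~~~++~
~~~~+~
~~<+~~
~~~~~~
k=7  ~~~~~~
~~~~~~
~~~++~
~~^~+~
~~++~~
~~~~~~
k=8  ~~~~~~
~~~~~~
~~~++~
~~+>+~
~~++~~
~~~~~~
k=9  ~~~~~~
~~~~~~
~~~++~
~~+++~
~~+v~~
~~~~~~
k=10  ~~~~~~
~~~~~~
~~~++~
~~+++~
~~+~>~
~~~~~~
k=11  ~~~~~~
~~~~~~
~~~++~
~~+++~
~~+~+~
~~~~v~
k=12  ~~~~~~
~~~~~~
~~~++~
~~+++~
~~+~+~
~~~<+~
k=13  ~~~~~~
~~~~~~
~~~++~
~~+++~
~~+^+~
~~~++~
k=14  ~~~~~~
~~~~~~
~~~++~
~~+++~
~~++>~
~~~++~
k=15  ~~~~~~
~~~~~~
~~~++~
~~++^~
~~++~~
~~~++~
k=16  ~~~~~~
~~~~~~
~~~++~
~~+<~~
~~++~~
~~~++~
k=17  ~~~~~~
~~~~~~
~~~++~
~~+~~~
~~+v~~
~~~++~
k=18  ~~~~~~
~~~~~~
~~~++~
~~+~~~
~~+~>~
~~~++~
k=19  ~~~~~~
~~~~~~
~~~++~
~~+~~~
~~+~+~
~~~+v~
k=20  ~~~~~~
~~~~~~
~~~++~
~~+~~~
~~+~+~
~~~+~>
k=21  ~~~~~v
~~~~~~
~~~++~
~~+~~~
~~+~+~
~~~+~+
k=22  ~~~~<+
~~~~~~
~~~++~
~~+~~~
~~+~+~
~~~+~+
k=23  ~~~~++
~~~~~~
~~~++~
~~+~~~
~~+~+~
~~~+^+
k=24  ~~~~++
~~~~~~
~~~++~
~~+~~~
~~+~+~
~~~++>
k=25  ~~~~++
~~~~~~
~~~++~
~~+~~~
~~+~+^
~~~++~
k=26  ~~~~++
~~~~~~
~~~++~
~~+~~~
>~+~++
~~~++~
k=27  ~~~~++
~~~~~~
~~~++~
~~+~~~
+~+~++
v~~++~
k=28  ~~~~++
~~~~~~
~~~++~
~~+~~~
+~+~++
+~~++<
k=29  ~~~~++
~~~~~~
~~~++~
~~+~~~
+~+~+^
+~~+++
k=30  ~~~~++
~~~~~~
~~~++~
~~+~~~
+~+~<~
+~~+++
k=31  ~~~~++
~~~~~~
~~~++~
~~+~~~
+~+~~~
+~~+v+
k=32  ~~~~++
~~~~~~
~~~++~
~~+~~~
+~+~~~
+~~+~>
k=33  ~~~~++
~~~~~~
~~~++~
~~+~~~
+~+~~^
+~~+~~
k=34  ~~~~++
~~~~~~
~~~++~
~~+~~~
>~+~~+
+~~+~~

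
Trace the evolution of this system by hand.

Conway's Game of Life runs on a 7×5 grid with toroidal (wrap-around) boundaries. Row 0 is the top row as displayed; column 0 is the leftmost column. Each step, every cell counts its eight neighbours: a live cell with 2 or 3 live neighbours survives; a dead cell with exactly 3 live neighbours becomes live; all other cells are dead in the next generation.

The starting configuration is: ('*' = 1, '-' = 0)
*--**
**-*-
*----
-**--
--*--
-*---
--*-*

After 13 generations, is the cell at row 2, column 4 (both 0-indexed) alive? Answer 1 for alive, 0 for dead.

1

0) *--**
**-*-
*----
-**--
--*--
-*---
--*-*
1) -----
-***-
*---*
-**--
--*--
-***-
-**-*
2) *----
*****
*---*
****-
-----
*----
**---
3) ---*-
--**-
-----
****-
*-*-*
**---
**--*
4) **-*-
--**-
----*
*-**-
-----
--**-
-**-*
5) *----
****-
-*--*
---**
-*--*
-***-
----*
6) *-**-
--**-
-*---
--***
-*--*
-****
*****
7) *----
---**
-*--*
-****
-*---
-----
-----
8) ----*
---**
-*---
-*-**
**-*-
-----
-----
9) ---**
*--**
-----
-*-**
**-*-
-----
-----
10) *--*-
*--*-
--*--
-*-**
**-*-
-----
-----
11) -----
-***-
***--
-*-**
**-*-
-----
-----
12) --*--
*--*-
-----
---*-
**-*-
-----
-----
13) -----
-----
----*
--*-*
--*-*
-----
-----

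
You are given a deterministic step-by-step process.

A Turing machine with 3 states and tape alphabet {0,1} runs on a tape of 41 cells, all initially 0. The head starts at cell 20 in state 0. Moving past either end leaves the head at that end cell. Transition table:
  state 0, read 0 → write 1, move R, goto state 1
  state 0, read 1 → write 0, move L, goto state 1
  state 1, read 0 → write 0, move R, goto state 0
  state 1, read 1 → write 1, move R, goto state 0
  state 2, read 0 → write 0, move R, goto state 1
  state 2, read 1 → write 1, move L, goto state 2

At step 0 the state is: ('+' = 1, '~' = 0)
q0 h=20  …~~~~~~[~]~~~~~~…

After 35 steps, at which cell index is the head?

t=0: q0 h=20  …~~~~~~[~]~~~~~~…
t=1: q1 h=21  …~~~~~+[~]~~~~~~…
t=2: q0 h=22  …~~~~+~[~]~~~~~~…
t=3: q1 h=23  …~~~+~+[~]~~~~~~…
t=4: q0 h=24  …~~+~+~[~]~~~~~~…
t=5: q1 h=25  …~+~+~+[~]~~~~~~…
t=6: q0 h=26  …+~+~+~[~]~~~~~~…
t=7: q1 h=27  …~+~+~+[~]~~~~~~…
t=8: q0 h=28  …+~+~+~[~]~~~~~~…
t=9: q1 h=29  …~+~+~+[~]~~~~~~…
t=10: q0 h=30  …+~+~+~[~]~~~~~~…
t=11: q1 h=31  …~+~+~+[~]~~~~~~…
t=12: q0 h=32  …+~+~+~[~]~~~~~~…
t=13: q1 h=33  …~+~+~+[~]~~~~~~…
t=14: q0 h=34  …+~+~+~[~]~~~~~~|
t=15: q1 h=35  …~+~+~+[~]~~~~~|
t=16: q0 h=36  …+~+~+~[~]~~~~|
t=17: q1 h=37  …~+~+~+[~]~~~|
t=18: q0 h=38  …+~+~+~[~]~~|
t=19: q1 h=39  …~+~+~+[~]~|
t=20: q0 h=40  …+~+~+~[~]|
t=21: q1 h=40  …+~+~+~[+]|
t=22: q0 h=40  …+~+~+~[+]|
t=23: q1 h=39  …~+~+~+[~]~|
t=24: q0 h=40  …+~+~+~[~]|
t=25: q1 h=40  …+~+~+~[+]|
t=26: q0 h=40  …+~+~+~[+]|
t=27: q1 h=39  …~+~+~+[~]~|
t=28: q0 h=40  …+~+~+~[~]|
t=29: q1 h=40  …+~+~+~[+]|
t=30: q0 h=40  …+~+~+~[+]|
t=31: q1 h=39  …~+~+~+[~]~|
t=32: q0 h=40  …+~+~+~[~]|
t=33: q1 h=40  …+~+~+~[+]|
t=34: q0 h=40  …+~+~+~[+]|
t=35: q1 h=39  …~+~+~+[~]~|

39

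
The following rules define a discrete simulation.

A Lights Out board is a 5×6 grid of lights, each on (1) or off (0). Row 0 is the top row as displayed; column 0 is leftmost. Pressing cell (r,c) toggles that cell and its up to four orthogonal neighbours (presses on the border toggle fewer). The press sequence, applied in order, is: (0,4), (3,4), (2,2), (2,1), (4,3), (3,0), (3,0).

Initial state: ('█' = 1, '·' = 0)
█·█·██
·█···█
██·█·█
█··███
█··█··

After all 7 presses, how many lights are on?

step 0: █·█·██
·█···█
██·█·█
█··███
█··█··
step 1: █·██··
·█··██
██·█·█
█··███
█··█··
step 2: █·██··
·█··██
██·███
█·····
█··██·
step 3: █·██··
·██·██
█·█·██
█·█···
█··██·
step 4: █·██··
··█·██
·█··██
███···
█··██·
step 5: █·██··
··█·██
·█··██
████··
█·█···
step 6: █·██··
··█·██
██··██
··██··
··█···
step 7: █·██··
··█·██
·█··██
████··
█·█···

15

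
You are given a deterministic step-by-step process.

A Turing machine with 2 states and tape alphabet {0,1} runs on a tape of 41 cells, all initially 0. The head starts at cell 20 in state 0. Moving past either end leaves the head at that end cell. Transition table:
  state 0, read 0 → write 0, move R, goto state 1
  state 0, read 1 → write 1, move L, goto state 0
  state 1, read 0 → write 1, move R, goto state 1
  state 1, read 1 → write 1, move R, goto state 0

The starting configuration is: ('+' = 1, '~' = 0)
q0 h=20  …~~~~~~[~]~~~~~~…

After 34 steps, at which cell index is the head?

t=0: q0 h=20  …~~~~~~[~]~~~~~~…
t=1: q1 h=21  …~~~~~~[~]~~~~~~…
t=2: q1 h=22  …~~~~~+[~]~~~~~~…
t=3: q1 h=23  …~~~~++[~]~~~~~~…
t=4: q1 h=24  …~~~+++[~]~~~~~~…
t=5: q1 h=25  …~~++++[~]~~~~~~…
t=6: q1 h=26  …~+++++[~]~~~~~~…
t=7: q1 h=27  …++++++[~]~~~~~~…
t=8: q1 h=28  …++++++[~]~~~~~~…
t=9: q1 h=29  …++++++[~]~~~~~~…
t=10: q1 h=30  …++++++[~]~~~~~~…
t=11: q1 h=31  …++++++[~]~~~~~~…
t=12: q1 h=32  …++++++[~]~~~~~~…
t=13: q1 h=33  …++++++[~]~~~~~~…
t=14: q1 h=34  …++++++[~]~~~~~~|
t=15: q1 h=35  …++++++[~]~~~~~|
t=16: q1 h=36  …++++++[~]~~~~|
t=17: q1 h=37  …++++++[~]~~~|
t=18: q1 h=38  …++++++[~]~~|
t=19: q1 h=39  …++++++[~]~|
t=20: q1 h=40  …++++++[~]|
t=21: q1 h=40  …++++++[+]|
t=22: q0 h=40  …++++++[+]|
t=23: q0 h=39  …++++++[+]+|
t=24: q0 h=38  …++++++[+]++|
t=25: q0 h=37  …++++++[+]+++|
t=26: q0 h=36  …++++++[+]++++|
t=27: q0 h=35  …++++++[+]+++++|
t=28: q0 h=34  …++++++[+]++++++|
t=29: q0 h=33  …++++++[+]++++++…
t=30: q0 h=32  …++++++[+]++++++…
t=31: q0 h=31  …++++++[+]++++++…
t=32: q0 h=30  …++++++[+]++++++…
t=33: q0 h=29  …++++++[+]++++++…
t=34: q0 h=28  …++++++[+]++++++…

28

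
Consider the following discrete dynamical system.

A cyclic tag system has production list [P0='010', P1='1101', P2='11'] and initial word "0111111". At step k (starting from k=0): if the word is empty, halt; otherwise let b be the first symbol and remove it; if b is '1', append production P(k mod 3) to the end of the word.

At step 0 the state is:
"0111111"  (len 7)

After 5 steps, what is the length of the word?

15

k=0  "0111111"  (len 7)
k=1  "111111"  (len 6)
k=2  "111111101"  (len 9)
k=3  "1111110111"  (len 10)
k=4  "111110111010"  (len 12)
k=5  "111101110101101"  (len 15)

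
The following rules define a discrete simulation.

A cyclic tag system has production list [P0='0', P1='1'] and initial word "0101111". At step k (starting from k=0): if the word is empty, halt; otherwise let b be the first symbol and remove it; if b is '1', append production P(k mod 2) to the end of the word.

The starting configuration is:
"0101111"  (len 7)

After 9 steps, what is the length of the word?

gen 0: "0101111"  (len 7)
gen 1: "101111"  (len 6)
gen 2: "011111"  (len 6)
gen 3: "11111"  (len 5)
gen 4: "11111"  (len 5)
gen 5: "11110"  (len 5)
gen 6: "11101"  (len 5)
gen 7: "11010"  (len 5)
gen 8: "10101"  (len 5)
gen 9: "01010"  (len 5)

5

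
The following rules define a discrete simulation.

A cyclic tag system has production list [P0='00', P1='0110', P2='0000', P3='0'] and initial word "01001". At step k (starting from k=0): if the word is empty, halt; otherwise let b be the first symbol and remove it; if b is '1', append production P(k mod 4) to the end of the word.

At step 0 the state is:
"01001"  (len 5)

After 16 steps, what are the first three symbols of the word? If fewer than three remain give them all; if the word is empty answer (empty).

(empty)

t=0: "01001"  (len 5)
t=1: "1001"  (len 4)
t=2: "0010110"  (len 7)
t=3: "010110"  (len 6)
t=4: "10110"  (len 5)
t=5: "011000"  (len 6)
t=6: "11000"  (len 5)
t=7: "10000000"  (len 8)
t=8: "00000000"  (len 8)
t=9: "0000000"  (len 7)
t=10: "000000"  (len 6)
t=11: "00000"  (len 5)
t=12: "0000"  (len 4)
t=13: "000"  (len 3)
t=14: "00"  (len 2)
t=15: "0"  (len 1)
t=16: (halted — word empty)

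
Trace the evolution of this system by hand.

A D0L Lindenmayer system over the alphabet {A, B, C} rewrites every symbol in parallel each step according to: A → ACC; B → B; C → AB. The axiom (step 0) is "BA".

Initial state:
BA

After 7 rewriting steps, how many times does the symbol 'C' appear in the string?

86

[0] BA
[1] BACC
[2] BACCABAB
[3] BACCABABACCBACCB
[4] BACCABABACCBACCBACCABABBACCABABB
[5] BACCABABACCBACCBACCABABBACCABABBACCABABACCBACCBBACCABABACCBACCBB
[6] BACCABABACCBACCBACCABABBACCABABBACCABABACCBACCBBACCABABACC…BACCBACCBACCABABBACCABABBBACCABABACCBACCBACCABABBACCABABBB  (len 128)
[7] BACCABABACCBACCBACCABABBACCABABBACCABABACCBACCBBACCABABACC…BACCBACCBACCABABBACCABABBACCABABACCBACCBBACCABABACCBACCBBB  (len 256)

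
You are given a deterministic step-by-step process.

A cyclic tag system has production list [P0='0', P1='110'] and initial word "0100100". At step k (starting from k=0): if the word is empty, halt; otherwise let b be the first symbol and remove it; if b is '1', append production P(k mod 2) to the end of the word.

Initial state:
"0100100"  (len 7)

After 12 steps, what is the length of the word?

[0] "0100100"  (len 7)
[1] "100100"  (len 6)
[2] "00100110"  (len 8)
[3] "0100110"  (len 7)
[4] "100110"  (len 6)
[5] "001100"  (len 6)
[6] "01100"  (len 5)
[7] "1100"  (len 4)
[8] "100110"  (len 6)
[9] "001100"  (len 6)
[10] "01100"  (len 5)
[11] "1100"  (len 4)
[12] "100110"  (len 6)

6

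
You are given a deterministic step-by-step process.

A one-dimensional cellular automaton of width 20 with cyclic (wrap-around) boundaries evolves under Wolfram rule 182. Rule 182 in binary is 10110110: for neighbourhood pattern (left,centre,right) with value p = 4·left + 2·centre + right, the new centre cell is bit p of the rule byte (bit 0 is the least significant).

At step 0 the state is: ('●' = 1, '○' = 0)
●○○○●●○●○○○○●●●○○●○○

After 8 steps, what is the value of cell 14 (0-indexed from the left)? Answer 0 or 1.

1

0) ●○○○●●○●○○○○●●●○○●○○
1) ●●○●○○●●●○○●○●○●●●●●
2) ●○●●●●○●○●●●●●●○●●●●
3) ○●○●●○●●●○●●●●○●○●●●
4) ●●●○○●○●○●○●●○●●●○●○
5) ○●○●●●●●●●●○○●○●○●●●
6) ●●●○●●●●●●○●●●●●●○●○
7) ○●○●○●●●●○●○●●●●○●●●
8) ●●●●●○●●○●●●○●●○●○●○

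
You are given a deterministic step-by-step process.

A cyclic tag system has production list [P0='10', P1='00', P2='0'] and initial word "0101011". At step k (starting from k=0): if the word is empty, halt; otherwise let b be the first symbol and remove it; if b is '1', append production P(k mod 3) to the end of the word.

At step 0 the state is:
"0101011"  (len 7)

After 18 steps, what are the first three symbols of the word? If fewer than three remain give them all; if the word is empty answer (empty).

000

gen 0: "0101011"  (len 7)
gen 1: "101011"  (len 6)
gen 2: "0101100"  (len 7)
gen 3: "101100"  (len 6)
gen 4: "0110010"  (len 7)
gen 5: "110010"  (len 6)
gen 6: "100100"  (len 6)
gen 7: "0010010"  (len 7)
gen 8: "010010"  (len 6)
gen 9: "10010"  (len 5)
gen 10: "001010"  (len 6)
gen 11: "01010"  (len 5)
gen 12: "1010"  (len 4)
gen 13: "01010"  (len 5)
gen 14: "1010"  (len 4)
gen 15: "0100"  (len 4)
gen 16: "100"  (len 3)
gen 17: "0000"  (len 4)
gen 18: "000"  (len 3)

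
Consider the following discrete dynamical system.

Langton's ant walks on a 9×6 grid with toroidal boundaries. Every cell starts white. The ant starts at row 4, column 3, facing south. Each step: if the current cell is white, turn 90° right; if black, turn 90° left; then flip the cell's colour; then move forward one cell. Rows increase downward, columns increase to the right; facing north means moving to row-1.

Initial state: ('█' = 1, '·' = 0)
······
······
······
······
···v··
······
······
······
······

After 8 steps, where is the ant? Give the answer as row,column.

4,3

[0] ······
······
······
······
···v··
······
······
······
······
[1] ······
······
······
······
··<█··
······
······
······
······
[2] ······
······
······
··^···
··██··
······
······
······
······
[3] ······
······
······
··█>··
··██··
······
······
······
······
[4] ······
······
······
··██··
··█v··
······
······
······
······
[5] ······
······
······
··██··
··█·>·
······
······
······
······
[6] ······
······
······
··██··
··█·█·
····v·
······
······
······
[7] ······
······
······
··██··
··█·█·
···<█·
······
······
······
[8] ······
······
······
··██··
··█^█·
···██·
······
······
······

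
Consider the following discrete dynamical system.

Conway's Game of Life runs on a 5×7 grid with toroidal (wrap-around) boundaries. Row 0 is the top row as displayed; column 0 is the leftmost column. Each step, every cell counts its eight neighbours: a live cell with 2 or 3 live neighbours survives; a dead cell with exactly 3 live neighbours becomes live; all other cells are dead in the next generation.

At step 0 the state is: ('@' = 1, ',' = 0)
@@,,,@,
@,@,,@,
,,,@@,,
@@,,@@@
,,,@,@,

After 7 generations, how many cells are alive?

[0] @@,,,@,
@,@,,@,
,,,@@,,
@@,,@@@
,,,@,@,
[1] @@@,,@,
@,@@,@,
,,@@,,,
@,@,,,@
,,@,,,,
[2] @,,,@,,
@,,,,,,
@,,,@,,
,,@,,,,
,,@@,,,
[3] ,@,@,,,
@@,,,,@
,@,,,,,
,@@,,,,
,@@@,,,
[4] ,,,@,,,
,@,,,,,
,,,,,,,
@,,@,,,
@,,@,,,
[5] ,,@,,,,
,,,,,,,
,,,,,,,
,,,,,,,
,,@@@,,
[6] ,,@,,,,
,,,,,,,
,,,,,,,
,,,@,,,
,,@@,,,
[7] ,,@@,,,
,,,,,,,
,,,,,,,
,,@@,,,
,,@@,,,

6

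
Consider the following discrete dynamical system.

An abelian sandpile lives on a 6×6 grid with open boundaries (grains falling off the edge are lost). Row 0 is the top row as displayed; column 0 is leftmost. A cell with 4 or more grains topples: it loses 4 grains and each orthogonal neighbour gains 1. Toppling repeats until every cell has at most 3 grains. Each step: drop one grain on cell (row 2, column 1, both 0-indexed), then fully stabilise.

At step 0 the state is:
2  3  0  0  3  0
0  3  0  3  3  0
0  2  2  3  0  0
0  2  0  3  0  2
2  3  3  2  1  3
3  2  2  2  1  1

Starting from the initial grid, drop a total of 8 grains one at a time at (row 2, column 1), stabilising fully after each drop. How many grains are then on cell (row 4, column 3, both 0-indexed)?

step 0: 2  3  0  0  3  0
0  3  0  3  3  0
0  2  2  3  0  0
0  2  0  3  0  2
2  3  3  2  1  3
3  2  2  2  1  1
step 1: 2  3  0  0  3  0
0  3  0  3  3  0
0  3  2  3  0  0
0  2  0  3  0  2
2  3  3  2  1  3
3  2  2  2  1  1
step 2: 3  0  1  0  3  0
1  1  1  3  3  0
1  1  3  3  0  0
0  3  0  3  0  2
2  3  3  2  1  3
3  2  2  2  1  1
step 3: 3  0  1  0  3  0
1  1  1  3  3  0
1  2  3  3  0  0
0  3  0  3  0  2
2  3  3  2  1  3
3  2  2  2  1  1
step 4: 3  0  1  0  3  0
1  1  1  3  3  0
1  3  3  3  0  0
0  3  0  3  0  2
2  3  3  2  1  3
3  2  2  2  1  1
step 5: 3  0  1  2  0  1
1  2  3  1  1  1
2  2  2  2  2  0
1  2  0  2  1  2
3  1  2  0  2  3
3  3  3  3  1  1
step 6: 3  0  1  2  0  1
1  2  3  1  1  1
2  3  2  2  2  0
1  2  0  2  1  2
3  1  2  0  2  3
3  3  3  3  1  1
step 7: 3  0  1  2  0  1
1  3  3  1  1  1
3  0  3  2  2  0
1  3  0  2  1  2
3  1  2  0  2  3
3  3  3  3  1  1
step 8: 3  0  1  2  0  1
1  3  3  1  1  1
3  1  3  2  2  0
1  3  0  2  1  2
3  1  2  0  2  3
3  3  3  3  1  1

0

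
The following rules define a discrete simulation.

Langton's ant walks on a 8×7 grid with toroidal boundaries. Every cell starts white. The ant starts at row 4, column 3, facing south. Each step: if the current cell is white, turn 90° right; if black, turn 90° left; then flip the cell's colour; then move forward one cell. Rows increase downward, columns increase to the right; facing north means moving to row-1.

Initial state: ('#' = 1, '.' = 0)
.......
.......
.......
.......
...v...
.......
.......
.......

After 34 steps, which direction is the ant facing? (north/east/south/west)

0) .......
.......
.......
.......
...v...
.......
.......
.......
1) .......
.......
.......
.......
..<#...
.......
.......
.......
2) .......
.......
.......
..^....
..##...
.......
.......
.......
3) .......
.......
.......
..#>...
..##...
.......
.......
.......
4) .......
.......
.......
..##...
..#v...
.......
.......
.......
5) .......
.......
.......
..##...
..#.>..
.......
.......
.......
6) .......
.......
.......
..##...
..#.#..
....v..
.......
.......
7) .......
.......
.......
..##...
..#.#..
...<#..
.......
.......
8) .......
.......
.......
..##...
..#^#..
...##..
.......
.......
9) .......
.......
.......
..##...
..##>..
...##..
.......
.......
10) .......
.......
.......
..##^..
..##...
...##..
.......
.......
11) .......
.......
.......
..###>.
..##...
...##..
.......
.......
12) .......
.......
.......
..####.
..##.v.
...##..
.......
.......
13) .......
.......
.......
..####.
..##<#.
...##..
.......
.......
14) .......
.......
.......
..##^#.
..####.
...##..
.......
.......
15) .......
.......
.......
..#<.#.
..####.
...##..
.......
.......
16) .......
.......
.......
..#..#.
..#v##.
...##..
.......
.......
17) .......
.......
.......
..#..#.
..#.>#.
...##..
.......
.......
18) .......
.......
.......
..#.^#.
..#..#.
...##..
.......
.......
19) .......
.......
.......
..#.#>.
..#..#.
...##..
.......
.......
20) .......
.......
.....^.
..#.#..
..#..#.
...##..
.......
.......
21) .......
.......
.....#>
..#.#..
..#..#.
...##..
.......
.......
22) .......
.......
.....##
..#.#.v
..#..#.
...##..
.......
.......
23) .......
.......
.....##
..#.#<#
..#..#.
...##..
.......
.......
24) .......
.......
.....^#
..#.###
..#..#.
...##..
.......
.......
25) .......
.......
....<.#
..#.###
..#..#.
...##..
.......
.......
26) .......
....^..
....#.#
..#.###
..#..#.
...##..
.......
.......
27) .......
....#>.
....#.#
..#.###
..#..#.
...##..
.......
.......
28) .......
....##.
....#v#
..#.###
..#..#.
...##..
.......
.......
29) .......
....##.
....<##
..#.###
..#..#.
...##..
.......
.......
30) .......
....##.
.....##
..#.v##
..#..#.
...##..
.......
.......
31) .......
....##.
.....##
..#..>#
..#..#.
...##..
.......
.......
32) .......
....##.
.....^#
..#...#
..#..#.
...##..
.......
.......
33) .......
....##.
....<.#
..#...#
..#..#.
...##..
.......
.......
34) .......
....^#.
....#.#
..#...#
..#..#.
...##..
.......
.......

north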